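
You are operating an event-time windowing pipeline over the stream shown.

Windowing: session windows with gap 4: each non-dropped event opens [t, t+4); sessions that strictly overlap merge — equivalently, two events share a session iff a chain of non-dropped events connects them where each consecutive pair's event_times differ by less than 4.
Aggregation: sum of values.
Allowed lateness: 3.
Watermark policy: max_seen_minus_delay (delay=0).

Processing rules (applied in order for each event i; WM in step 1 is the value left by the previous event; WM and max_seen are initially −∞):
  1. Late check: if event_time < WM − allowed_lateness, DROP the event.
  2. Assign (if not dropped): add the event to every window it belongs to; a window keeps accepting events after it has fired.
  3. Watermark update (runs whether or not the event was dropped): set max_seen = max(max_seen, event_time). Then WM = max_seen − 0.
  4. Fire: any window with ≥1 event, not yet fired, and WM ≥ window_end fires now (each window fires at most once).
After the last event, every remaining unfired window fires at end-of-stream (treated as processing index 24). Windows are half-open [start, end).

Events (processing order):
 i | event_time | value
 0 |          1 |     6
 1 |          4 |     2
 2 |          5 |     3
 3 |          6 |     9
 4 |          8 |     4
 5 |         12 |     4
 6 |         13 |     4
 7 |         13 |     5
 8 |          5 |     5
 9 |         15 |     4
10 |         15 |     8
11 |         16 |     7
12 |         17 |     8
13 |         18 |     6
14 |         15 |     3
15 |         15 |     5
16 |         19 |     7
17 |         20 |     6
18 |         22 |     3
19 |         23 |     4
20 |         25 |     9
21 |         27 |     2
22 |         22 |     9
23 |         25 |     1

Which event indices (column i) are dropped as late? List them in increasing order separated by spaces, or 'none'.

8 22

i=0 t=1 v=6: → [1,5); WM=1
i=1 t=4 v=2: → [1,8); WM=4
i=2 t=5 v=3: → [1,9); WM=5
i=3 t=6 v=9: → [1,10); WM=6
i=4 t=8 v=4: → [1,12); WM=8
i=5 t=12 v=4: → [12,16); WM=12
i=6 t=13 v=4: → [12,17); WM=13
i=7 t=13 v=5: → [12,17); WM=13
i=8 t=5 v=5: DROP (t<13-3); WM=13
i=9 t=15 v=4: → [12,19); WM=15
i=10 t=15 v=8: → [12,19); WM=15
i=11 t=16 v=7: → [12,20); WM=16
i=12 t=17 v=8: → [12,21); WM=17
i=13 t=18 v=6: → [12,22); WM=18
i=14 t=15 v=3: → [12,22); WM=18
i=15 t=15 v=5: → [12,22); WM=18
i=16 t=19 v=7: → [12,23); WM=19
i=17 t=20 v=6: → [12,24); WM=20
i=18 t=22 v=3: → [12,26); WM=22
i=19 t=23 v=4: → [12,27); WM=23
i=20 t=25 v=9: → [12,29); WM=25
i=21 t=27 v=2: → [12,31); WM=27
i=22 t=22 v=9: DROP (t<27-3); WM=27
i=23 t=25 v=1: → [12,31); WM=27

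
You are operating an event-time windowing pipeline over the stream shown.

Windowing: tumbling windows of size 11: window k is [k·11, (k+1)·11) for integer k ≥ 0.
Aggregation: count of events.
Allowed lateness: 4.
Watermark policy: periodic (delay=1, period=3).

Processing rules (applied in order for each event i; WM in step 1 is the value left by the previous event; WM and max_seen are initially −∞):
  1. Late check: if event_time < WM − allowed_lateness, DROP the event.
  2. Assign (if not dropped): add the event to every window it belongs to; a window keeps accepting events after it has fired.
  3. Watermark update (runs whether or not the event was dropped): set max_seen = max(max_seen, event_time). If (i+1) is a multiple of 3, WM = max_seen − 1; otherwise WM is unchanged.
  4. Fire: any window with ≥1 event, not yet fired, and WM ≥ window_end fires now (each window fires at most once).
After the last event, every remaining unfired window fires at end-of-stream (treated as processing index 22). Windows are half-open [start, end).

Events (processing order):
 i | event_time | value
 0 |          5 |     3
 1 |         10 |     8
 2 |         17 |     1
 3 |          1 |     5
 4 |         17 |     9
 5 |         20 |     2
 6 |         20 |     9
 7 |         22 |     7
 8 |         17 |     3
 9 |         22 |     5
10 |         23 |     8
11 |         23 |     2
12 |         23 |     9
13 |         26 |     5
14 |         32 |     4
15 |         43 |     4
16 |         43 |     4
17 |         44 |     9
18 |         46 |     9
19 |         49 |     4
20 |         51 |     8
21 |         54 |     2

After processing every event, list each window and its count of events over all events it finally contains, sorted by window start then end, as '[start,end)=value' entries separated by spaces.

[0,11)=2 [11,22)=5 [22,33)=7 [33,44)=2 [44,55)=5

i=0 t=5 v=3: → [0,11); WM=−∞
i=1 t=10 v=8: → [0,11); WM=−∞
i=2 t=17 v=1: → [11,22); WM=16; [0,11) fires=2
i=3 t=1 v=5: DROP (t<16-4); WM=16
i=4 t=17 v=9: → [11,22); WM=16
i=5 t=20 v=2: → [11,22); WM=19
i=6 t=20 v=9: → [11,22); WM=19
i=7 t=22 v=7: → [22,33); WM=19
i=8 t=17 v=3: → [11,22); WM=21
i=9 t=22 v=5: → [22,33); WM=21
i=10 t=23 v=8: → [22,33); WM=21
i=11 t=23 v=2: → [22,33); WM=22; [11,22) fires=5
i=12 t=23 v=9: → [22,33); WM=22
i=13 t=26 v=5: → [22,33); WM=22
i=14 t=32 v=4: → [22,33); WM=31
i=15 t=43 v=4: → [33,44); WM=31
i=16 t=43 v=4: → [33,44); WM=31
i=17 t=44 v=9: → [44,55); WM=43; [22,33) fires=7
i=18 t=46 v=9: → [44,55); WM=43
i=19 t=49 v=4: → [44,55); WM=43
i=20 t=51 v=8: → [44,55); WM=50; [33,44) fires=2
i=21 t=54 v=2: → [44,55); WM=50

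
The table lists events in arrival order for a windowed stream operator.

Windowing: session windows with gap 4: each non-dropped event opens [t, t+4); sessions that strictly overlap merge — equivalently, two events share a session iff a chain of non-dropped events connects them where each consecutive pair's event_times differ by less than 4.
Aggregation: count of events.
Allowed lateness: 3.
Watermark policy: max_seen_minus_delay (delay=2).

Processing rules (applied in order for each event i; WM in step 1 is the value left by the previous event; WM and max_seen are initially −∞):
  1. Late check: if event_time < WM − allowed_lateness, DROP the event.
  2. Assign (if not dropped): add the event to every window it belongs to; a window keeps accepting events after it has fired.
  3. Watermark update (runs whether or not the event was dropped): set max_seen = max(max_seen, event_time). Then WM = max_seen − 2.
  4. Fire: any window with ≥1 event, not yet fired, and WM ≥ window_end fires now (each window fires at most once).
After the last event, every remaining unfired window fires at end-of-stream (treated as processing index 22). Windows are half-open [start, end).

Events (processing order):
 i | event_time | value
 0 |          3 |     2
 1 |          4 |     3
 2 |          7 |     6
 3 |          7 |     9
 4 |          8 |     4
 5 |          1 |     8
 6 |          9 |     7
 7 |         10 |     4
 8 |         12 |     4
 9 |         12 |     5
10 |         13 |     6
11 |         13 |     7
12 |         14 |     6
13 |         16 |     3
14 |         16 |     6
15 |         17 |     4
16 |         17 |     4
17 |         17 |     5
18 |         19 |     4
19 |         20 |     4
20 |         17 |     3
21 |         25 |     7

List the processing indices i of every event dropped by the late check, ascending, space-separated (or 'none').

5

i=0 t=3 v=2: → [3,7); WM=1
i=1 t=4 v=3: → [3,8); WM=2
i=2 t=7 v=6: → [3,11); WM=5
i=3 t=7 v=9: → [3,11); WM=5
i=4 t=8 v=4: → [3,12); WM=6
i=5 t=1 v=8: DROP (t<6-3); WM=6
i=6 t=9 v=7: → [3,13); WM=7
i=7 t=10 v=4: → [3,14); WM=8
i=8 t=12 v=4: → [3,16); WM=10
i=9 t=12 v=5: → [3,16); WM=10
i=10 t=13 v=6: → [3,17); WM=11
i=11 t=13 v=7: → [3,17); WM=11
i=12 t=14 v=6: → [3,18); WM=12
i=13 t=16 v=3: → [3,20); WM=14
i=14 t=16 v=6: → [3,20); WM=14
i=15 t=17 v=4: → [3,21); WM=15
i=16 t=17 v=4: → [3,21); WM=15
i=17 t=17 v=5: → [3,21); WM=15
i=18 t=19 v=4: → [3,23); WM=17
i=19 t=20 v=4: → [3,24); WM=18
i=20 t=17 v=3: → [3,24); WM=18
i=21 t=25 v=7: → [25,29); WM=23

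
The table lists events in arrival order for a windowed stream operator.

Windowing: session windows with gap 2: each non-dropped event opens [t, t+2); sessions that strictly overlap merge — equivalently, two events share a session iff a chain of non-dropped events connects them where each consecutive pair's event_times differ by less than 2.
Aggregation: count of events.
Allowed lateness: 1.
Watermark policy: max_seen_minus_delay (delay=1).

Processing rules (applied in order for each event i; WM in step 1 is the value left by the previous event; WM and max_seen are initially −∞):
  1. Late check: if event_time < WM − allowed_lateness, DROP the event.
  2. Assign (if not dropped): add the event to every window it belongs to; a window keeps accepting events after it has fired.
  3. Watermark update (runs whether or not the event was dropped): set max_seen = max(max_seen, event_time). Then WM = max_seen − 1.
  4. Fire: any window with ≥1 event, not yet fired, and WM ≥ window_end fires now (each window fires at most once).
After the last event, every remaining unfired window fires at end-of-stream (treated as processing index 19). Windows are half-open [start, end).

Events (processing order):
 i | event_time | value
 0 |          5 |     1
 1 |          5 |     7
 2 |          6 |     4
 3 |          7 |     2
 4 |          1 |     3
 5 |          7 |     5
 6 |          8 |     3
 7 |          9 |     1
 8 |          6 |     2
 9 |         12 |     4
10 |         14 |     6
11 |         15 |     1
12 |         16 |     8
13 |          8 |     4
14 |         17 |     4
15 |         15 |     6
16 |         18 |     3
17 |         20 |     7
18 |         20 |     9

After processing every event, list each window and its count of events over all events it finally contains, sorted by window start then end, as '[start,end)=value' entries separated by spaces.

i=0 t=5 v=1: → [5,7); WM=4
i=1 t=5 v=7: → [5,7); WM=4
i=2 t=6 v=4: → [5,8); WM=5
i=3 t=7 v=2: → [5,9); WM=6
i=4 t=1 v=3: DROP (t<6-1); WM=6
i=5 t=7 v=5: → [5,9); WM=6
i=6 t=8 v=3: → [5,10); WM=7
i=7 t=9 v=1: → [5,11); WM=8
i=8 t=6 v=2: DROP (t<8-1); WM=8
i=9 t=12 v=4: → [12,14); WM=11
i=10 t=14 v=6: → [14,16); WM=13
i=11 t=15 v=1: → [14,17); WM=14
i=12 t=16 v=8: → [14,18); WM=15
i=13 t=8 v=4: DROP (t<15-1); WM=15
i=14 t=17 v=4: → [14,19); WM=16
i=15 t=15 v=6: → [14,19); WM=16
i=16 t=18 v=3: → [14,20); WM=17
i=17 t=20 v=7: → [20,22); WM=19
i=18 t=20 v=9: → [20,22); WM=19

[5,11)=7 [12,14)=1 [14,20)=6 [20,22)=2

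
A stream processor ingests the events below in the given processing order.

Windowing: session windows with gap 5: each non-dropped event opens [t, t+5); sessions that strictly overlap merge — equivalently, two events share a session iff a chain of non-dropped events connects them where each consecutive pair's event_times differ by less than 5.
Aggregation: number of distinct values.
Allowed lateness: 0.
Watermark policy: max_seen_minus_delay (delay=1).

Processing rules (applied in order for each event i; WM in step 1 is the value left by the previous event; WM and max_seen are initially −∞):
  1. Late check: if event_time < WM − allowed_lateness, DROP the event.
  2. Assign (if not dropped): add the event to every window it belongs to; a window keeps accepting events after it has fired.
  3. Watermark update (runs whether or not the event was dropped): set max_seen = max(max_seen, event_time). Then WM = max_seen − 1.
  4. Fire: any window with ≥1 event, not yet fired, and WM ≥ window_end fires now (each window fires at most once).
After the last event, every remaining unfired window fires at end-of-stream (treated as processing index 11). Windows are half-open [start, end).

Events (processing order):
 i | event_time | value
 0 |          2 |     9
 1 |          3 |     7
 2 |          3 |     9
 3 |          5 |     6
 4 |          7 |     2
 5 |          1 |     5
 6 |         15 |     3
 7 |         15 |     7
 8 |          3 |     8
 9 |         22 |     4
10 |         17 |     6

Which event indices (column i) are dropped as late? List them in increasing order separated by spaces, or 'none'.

5 8 10

i=0 t=2 v=9: → [2,7); WM=1
i=1 t=3 v=7: → [2,8); WM=2
i=2 t=3 v=9: → [2,8); WM=2
i=3 t=5 v=6: → [2,10); WM=4
i=4 t=7 v=2: → [2,12); WM=6
i=5 t=1 v=5: DROP (t<6-0); WM=6
i=6 t=15 v=3: → [15,20); WM=14
i=7 t=15 v=7: → [15,20); WM=14
i=8 t=3 v=8: DROP (t<14-0); WM=14
i=9 t=22 v=4: → [22,27); WM=21
i=10 t=17 v=6: DROP (t<21-0); WM=21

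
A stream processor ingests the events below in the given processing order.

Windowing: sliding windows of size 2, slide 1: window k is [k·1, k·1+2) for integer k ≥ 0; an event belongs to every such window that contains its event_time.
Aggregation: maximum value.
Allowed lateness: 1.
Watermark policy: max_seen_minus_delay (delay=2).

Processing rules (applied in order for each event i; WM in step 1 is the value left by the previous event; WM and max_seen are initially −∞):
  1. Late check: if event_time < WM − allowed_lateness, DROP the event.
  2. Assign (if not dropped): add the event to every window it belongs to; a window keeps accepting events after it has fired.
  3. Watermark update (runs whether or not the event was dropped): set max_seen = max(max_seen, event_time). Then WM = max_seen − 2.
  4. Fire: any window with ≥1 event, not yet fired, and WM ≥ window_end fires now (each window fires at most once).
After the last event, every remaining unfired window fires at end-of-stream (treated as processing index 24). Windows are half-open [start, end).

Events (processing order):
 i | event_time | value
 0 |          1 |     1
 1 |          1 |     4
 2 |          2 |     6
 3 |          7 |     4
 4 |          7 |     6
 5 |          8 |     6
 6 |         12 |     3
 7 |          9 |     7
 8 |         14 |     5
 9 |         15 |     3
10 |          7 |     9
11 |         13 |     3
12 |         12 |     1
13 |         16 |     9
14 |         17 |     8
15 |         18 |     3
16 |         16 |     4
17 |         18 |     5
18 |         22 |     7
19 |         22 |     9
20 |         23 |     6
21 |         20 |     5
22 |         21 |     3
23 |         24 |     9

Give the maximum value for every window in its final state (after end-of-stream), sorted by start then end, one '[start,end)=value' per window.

[0,2)=4 [1,3)=6 [2,4)=6 [6,8)=6 [7,9)=6 [8,10)=7 [9,11)=7 [11,13)=3 [12,14)=3 [13,15)=5 [14,16)=5 [15,17)=9 [16,18)=9 [17,19)=8 [18,20)=5 [19,21)=5 [20,22)=5 [21,23)=9 [22,24)=9 [23,25)=9 [24,26)=9

i=0 t=1 v=1: → [1,3),[0,2); WM=-1
i=1 t=1 v=4: → [1,3),[0,2); WM=-1
i=2 t=2 v=6: → [2,4),[1,3); WM=0
i=3 t=7 v=4: → [7,9),[6,8); WM=5; [0,2) fires=4 [1,3) fires=6 [2,4) fires=6
i=4 t=7 v=6: → [7,9),[6,8); WM=5
i=5 t=8 v=6: → [8,10),[7,9); WM=6
i=6 t=12 v=3: → [12,14),[11,13); WM=10; [6,8) fires=6 [7,9) fires=6 [8,10) fires=6
i=7 t=9 v=7: → [9,11),[8,10); WM=10
i=8 t=14 v=5: → [14,16),[13,15); WM=12; [9,11) fires=7
i=9 t=15 v=3: → [15,17),[14,16); WM=13; [11,13) fires=3
i=10 t=7 v=9: DROP (t<13-1); WM=13
i=11 t=13 v=3: → [13,15),[12,14); WM=13
i=12 t=12 v=1: → [12,14),[11,13); WM=13
i=13 t=16 v=9: → [16,18),[15,17); WM=14; [12,14) fires=3
i=14 t=17 v=8: → [17,19),[16,18); WM=15; [13,15) fires=5
i=15 t=18 v=3: → [18,20),[17,19); WM=16; [14,16) fires=5
i=16 t=16 v=4: → [16,18),[15,17); WM=16
i=17 t=18 v=5: → [18,20),[17,19); WM=16
i=18 t=22 v=7: → [22,24),[21,23); WM=20; [15,17) fires=9 [16,18) fires=9 [17,19) fires=8 [18,20) fires=5
i=19 t=22 v=9: → [22,24),[21,23); WM=20
i=20 t=23 v=6: → [23,25),[22,24); WM=21
i=21 t=20 v=5: → [20,22),[19,21); WM=21; [19,21) fires=5
i=22 t=21 v=3: → [21,23),[20,22); WM=21
i=23 t=24 v=9: → [24,26),[23,25); WM=22; [20,22) fires=5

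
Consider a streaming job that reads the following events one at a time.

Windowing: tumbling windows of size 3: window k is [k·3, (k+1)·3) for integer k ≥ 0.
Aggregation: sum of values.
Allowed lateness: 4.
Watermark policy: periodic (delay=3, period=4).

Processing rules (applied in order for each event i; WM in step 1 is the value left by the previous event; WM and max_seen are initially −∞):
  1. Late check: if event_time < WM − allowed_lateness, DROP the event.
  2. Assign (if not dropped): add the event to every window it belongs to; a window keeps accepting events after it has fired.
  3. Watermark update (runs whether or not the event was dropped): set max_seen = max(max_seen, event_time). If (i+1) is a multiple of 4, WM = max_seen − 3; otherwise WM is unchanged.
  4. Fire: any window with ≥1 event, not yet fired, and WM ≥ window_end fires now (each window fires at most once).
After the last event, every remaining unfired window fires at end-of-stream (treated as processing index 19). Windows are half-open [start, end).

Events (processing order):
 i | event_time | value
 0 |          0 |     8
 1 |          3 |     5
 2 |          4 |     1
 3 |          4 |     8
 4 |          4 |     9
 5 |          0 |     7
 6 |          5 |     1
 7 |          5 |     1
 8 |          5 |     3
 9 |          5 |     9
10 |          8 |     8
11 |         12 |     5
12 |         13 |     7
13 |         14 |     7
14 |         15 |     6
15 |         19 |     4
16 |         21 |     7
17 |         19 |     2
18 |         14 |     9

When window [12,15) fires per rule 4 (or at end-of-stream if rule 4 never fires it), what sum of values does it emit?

19

i=0 t=0 v=8: → [0,3); WM=−∞
i=1 t=3 v=5: → [3,6); WM=−∞
i=2 t=4 v=1: → [3,6); WM=−∞
i=3 t=4 v=8: → [3,6); WM=1
i=4 t=4 v=9: → [3,6); WM=1
i=5 t=0 v=7: → [0,3); WM=1
i=6 t=5 v=1: → [3,6); WM=1
i=7 t=5 v=1: → [3,6); WM=2
i=8 t=5 v=3: → [3,6); WM=2
i=9 t=5 v=9: → [3,6); WM=2
i=10 t=8 v=8: → [6,9); WM=2
i=11 t=12 v=5: → [12,15); WM=9; [0,3) fires=15 [3,6) fires=37 [6,9) fires=8
i=12 t=13 v=7: → [12,15); WM=9
i=13 t=14 v=7: → [12,15); WM=9
i=14 t=15 v=6: → [15,18); WM=9
i=15 t=19 v=4: → [18,21); WM=16; [12,15) fires=19
i=16 t=21 v=7: → [21,24); WM=16
i=17 t=19 v=2: → [18,21); WM=16
i=18 t=14 v=9: → [12,15); WM=16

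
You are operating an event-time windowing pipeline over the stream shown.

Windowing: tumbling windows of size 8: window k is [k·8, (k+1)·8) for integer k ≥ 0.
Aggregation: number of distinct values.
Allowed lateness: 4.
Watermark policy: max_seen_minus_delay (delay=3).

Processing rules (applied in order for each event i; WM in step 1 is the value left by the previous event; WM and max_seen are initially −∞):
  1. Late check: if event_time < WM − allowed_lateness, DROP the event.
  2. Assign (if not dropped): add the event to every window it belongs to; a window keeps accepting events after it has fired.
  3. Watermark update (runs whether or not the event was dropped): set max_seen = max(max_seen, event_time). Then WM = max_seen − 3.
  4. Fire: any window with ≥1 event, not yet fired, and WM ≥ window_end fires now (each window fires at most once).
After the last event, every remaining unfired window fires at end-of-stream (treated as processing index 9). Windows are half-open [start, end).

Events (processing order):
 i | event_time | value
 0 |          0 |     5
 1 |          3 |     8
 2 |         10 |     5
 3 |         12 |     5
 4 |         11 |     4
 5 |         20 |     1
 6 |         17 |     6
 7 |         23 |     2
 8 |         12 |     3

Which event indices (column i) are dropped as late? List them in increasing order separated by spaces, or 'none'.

8

i=0 t=0 v=5: → [0,8); WM=-3
i=1 t=3 v=8: → [0,8); WM=0
i=2 t=10 v=5: → [8,16); WM=7
i=3 t=12 v=5: → [8,16); WM=9; [0,8) fires=2
i=4 t=11 v=4: → [8,16); WM=9
i=5 t=20 v=1: → [16,24); WM=17; [8,16) fires=2
i=6 t=17 v=6: → [16,24); WM=17
i=7 t=23 v=2: → [16,24); WM=20
i=8 t=12 v=3: DROP (t<20-4); WM=20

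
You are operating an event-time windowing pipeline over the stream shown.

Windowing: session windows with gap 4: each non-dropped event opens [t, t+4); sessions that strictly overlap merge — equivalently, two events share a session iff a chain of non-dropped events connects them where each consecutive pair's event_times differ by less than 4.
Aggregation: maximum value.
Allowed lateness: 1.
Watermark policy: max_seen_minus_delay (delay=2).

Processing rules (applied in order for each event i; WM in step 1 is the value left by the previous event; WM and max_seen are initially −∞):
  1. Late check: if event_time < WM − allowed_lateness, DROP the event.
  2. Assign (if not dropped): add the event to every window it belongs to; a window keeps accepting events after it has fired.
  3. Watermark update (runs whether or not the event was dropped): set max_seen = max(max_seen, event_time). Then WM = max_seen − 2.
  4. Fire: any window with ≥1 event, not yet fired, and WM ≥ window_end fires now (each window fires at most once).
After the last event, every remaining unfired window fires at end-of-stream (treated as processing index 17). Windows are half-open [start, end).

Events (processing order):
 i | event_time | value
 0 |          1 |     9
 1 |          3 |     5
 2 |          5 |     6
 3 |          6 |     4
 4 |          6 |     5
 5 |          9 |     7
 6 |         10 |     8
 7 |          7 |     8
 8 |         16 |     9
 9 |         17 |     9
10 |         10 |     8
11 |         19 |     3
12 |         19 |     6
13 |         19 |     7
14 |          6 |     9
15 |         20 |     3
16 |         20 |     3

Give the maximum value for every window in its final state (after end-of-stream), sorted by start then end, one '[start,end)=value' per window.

[1,14)=9 [16,24)=9

i=0 t=1 v=9: → [1,5); WM=-1
i=1 t=3 v=5: → [1,7); WM=1
i=2 t=5 v=6: → [1,9); WM=3
i=3 t=6 v=4: → [1,10); WM=4
i=4 t=6 v=5: → [1,10); WM=4
i=5 t=9 v=7: → [1,13); WM=7
i=6 t=10 v=8: → [1,14); WM=8
i=7 t=7 v=8: → [1,14); WM=8
i=8 t=16 v=9: → [16,20); WM=14
i=9 t=17 v=9: → [16,21); WM=15
i=10 t=10 v=8: DROP (t<15-1); WM=15
i=11 t=19 v=3: → [16,23); WM=17
i=12 t=19 v=6: → [16,23); WM=17
i=13 t=19 v=7: → [16,23); WM=17
i=14 t=6 v=9: DROP (t<17-1); WM=17
i=15 t=20 v=3: → [16,24); WM=18
i=16 t=20 v=3: → [16,24); WM=18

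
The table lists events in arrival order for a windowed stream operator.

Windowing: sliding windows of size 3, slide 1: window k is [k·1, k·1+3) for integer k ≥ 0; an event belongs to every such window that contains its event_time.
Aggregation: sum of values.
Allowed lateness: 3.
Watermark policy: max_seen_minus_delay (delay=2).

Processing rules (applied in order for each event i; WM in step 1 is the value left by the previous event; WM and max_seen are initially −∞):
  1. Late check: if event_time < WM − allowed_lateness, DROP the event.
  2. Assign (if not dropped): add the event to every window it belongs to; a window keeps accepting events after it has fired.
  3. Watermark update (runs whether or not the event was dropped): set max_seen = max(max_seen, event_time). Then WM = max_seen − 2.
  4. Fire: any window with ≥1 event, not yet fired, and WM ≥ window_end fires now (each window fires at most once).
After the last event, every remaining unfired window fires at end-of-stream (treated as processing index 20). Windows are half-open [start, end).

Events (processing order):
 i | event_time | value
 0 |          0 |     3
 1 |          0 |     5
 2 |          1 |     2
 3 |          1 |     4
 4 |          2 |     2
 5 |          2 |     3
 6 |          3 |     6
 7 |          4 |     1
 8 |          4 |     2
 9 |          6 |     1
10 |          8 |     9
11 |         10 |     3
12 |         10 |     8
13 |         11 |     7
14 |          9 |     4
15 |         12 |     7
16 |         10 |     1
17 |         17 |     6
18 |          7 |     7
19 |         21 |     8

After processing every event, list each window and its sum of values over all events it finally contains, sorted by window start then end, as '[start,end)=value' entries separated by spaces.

i=0 t=0 v=3: → [0,3); WM=-2
i=1 t=0 v=5: → [0,3); WM=-2
i=2 t=1 v=2: → [1,4),[0,3); WM=-1
i=3 t=1 v=4: → [1,4),[0,3); WM=-1
i=4 t=2 v=2: → [2,5),[1,4),[0,3); WM=0
i=5 t=2 v=3: → [2,5),[1,4),[0,3); WM=0
i=6 t=3 v=6: → [3,6),[2,5),[1,4); WM=1
i=7 t=4 v=1: → [4,7),[3,6),[2,5); WM=2
i=8 t=4 v=2: → [4,7),[3,6),[2,5); WM=2
i=9 t=6 v=1: → [6,9),[5,8),[4,7); WM=4; [0,3) fires=19 [1,4) fires=17
i=10 t=8 v=9: → [8,11),[7,10),[6,9); WM=6; [2,5) fires=14 [3,6) fires=9
i=11 t=10 v=3: → [10,13),[9,12),[8,11); WM=8; [4,7) fires=4 [5,8) fires=1
i=12 t=10 v=8: → [10,13),[9,12),[8,11); WM=8
i=13 t=11 v=7: → [11,14),[10,13),[9,12); WM=9; [6,9) fires=10
i=14 t=9 v=4: → [9,12),[8,11),[7,10); WM=9
i=15 t=12 v=7: → [12,15),[11,14),[10,13); WM=10; [7,10) fires=13
i=16 t=10 v=1: → [10,13),[9,12),[8,11); WM=10
i=17 t=17 v=6: → [17,20),[16,19),[15,18); WM=15; [8,11) fires=25 [9,12) fires=23 [10,13) fires=26 [11,14) fires=14 [12,15) fires=7
i=18 t=7 v=7: DROP (t<15-3); WM=15
i=19 t=21 v=8: → [21,24),[20,23),[19,22); WM=19; [15,18) fires=6 [16,19) fires=6

[0,3)=19 [1,4)=17 [2,5)=14 [3,6)=9 [4,7)=4 [5,8)=1 [6,9)=10 [7,10)=13 [8,11)=25 [9,12)=23 [10,13)=26 [11,14)=14 [12,15)=7 [15,18)=6 [16,19)=6 [17,20)=6 [19,22)=8 [20,23)=8 [21,24)=8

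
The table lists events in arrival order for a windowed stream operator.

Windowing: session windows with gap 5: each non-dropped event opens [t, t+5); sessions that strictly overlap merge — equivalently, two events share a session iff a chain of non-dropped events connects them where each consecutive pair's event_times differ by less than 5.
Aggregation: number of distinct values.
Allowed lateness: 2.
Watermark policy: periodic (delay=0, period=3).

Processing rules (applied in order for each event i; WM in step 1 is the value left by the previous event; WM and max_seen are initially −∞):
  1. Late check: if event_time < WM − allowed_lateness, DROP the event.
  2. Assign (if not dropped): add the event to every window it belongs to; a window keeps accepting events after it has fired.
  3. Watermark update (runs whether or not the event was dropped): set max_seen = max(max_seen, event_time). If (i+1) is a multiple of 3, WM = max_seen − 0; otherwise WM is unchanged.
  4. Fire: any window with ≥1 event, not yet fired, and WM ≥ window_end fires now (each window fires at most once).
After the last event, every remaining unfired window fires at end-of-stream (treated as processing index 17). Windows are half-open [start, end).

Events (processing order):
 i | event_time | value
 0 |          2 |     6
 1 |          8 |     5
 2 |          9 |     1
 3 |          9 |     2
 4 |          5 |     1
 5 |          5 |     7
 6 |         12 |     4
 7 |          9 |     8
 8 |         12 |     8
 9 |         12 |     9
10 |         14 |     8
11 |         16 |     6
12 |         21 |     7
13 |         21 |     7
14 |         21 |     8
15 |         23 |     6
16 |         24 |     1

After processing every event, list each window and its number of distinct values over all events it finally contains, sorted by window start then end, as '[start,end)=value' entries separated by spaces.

i=0 t=2 v=6: → [2,7); WM=−∞
i=1 t=8 v=5: → [8,13); WM=−∞
i=2 t=9 v=1: → [8,14); WM=9
i=3 t=9 v=2: → [8,14); WM=9
i=4 t=5 v=1: DROP (t<9-2); WM=9
i=5 t=5 v=7: DROP (t<9-2); WM=9
i=6 t=12 v=4: → [8,17); WM=9
i=7 t=9 v=8: → [8,17); WM=9
i=8 t=12 v=8: → [8,17); WM=12
i=9 t=12 v=9: → [8,17); WM=12
i=10 t=14 v=8: → [8,19); WM=12
i=11 t=16 v=6: → [8,21); WM=16
i=12 t=21 v=7: → [21,26); WM=16
i=13 t=21 v=7: → [21,26); WM=16
i=14 t=21 v=8: → [21,26); WM=21
i=15 t=23 v=6: → [21,28); WM=21
i=16 t=24 v=1: → [21,29); WM=21

[2,7)=1 [8,21)=7 [21,29)=4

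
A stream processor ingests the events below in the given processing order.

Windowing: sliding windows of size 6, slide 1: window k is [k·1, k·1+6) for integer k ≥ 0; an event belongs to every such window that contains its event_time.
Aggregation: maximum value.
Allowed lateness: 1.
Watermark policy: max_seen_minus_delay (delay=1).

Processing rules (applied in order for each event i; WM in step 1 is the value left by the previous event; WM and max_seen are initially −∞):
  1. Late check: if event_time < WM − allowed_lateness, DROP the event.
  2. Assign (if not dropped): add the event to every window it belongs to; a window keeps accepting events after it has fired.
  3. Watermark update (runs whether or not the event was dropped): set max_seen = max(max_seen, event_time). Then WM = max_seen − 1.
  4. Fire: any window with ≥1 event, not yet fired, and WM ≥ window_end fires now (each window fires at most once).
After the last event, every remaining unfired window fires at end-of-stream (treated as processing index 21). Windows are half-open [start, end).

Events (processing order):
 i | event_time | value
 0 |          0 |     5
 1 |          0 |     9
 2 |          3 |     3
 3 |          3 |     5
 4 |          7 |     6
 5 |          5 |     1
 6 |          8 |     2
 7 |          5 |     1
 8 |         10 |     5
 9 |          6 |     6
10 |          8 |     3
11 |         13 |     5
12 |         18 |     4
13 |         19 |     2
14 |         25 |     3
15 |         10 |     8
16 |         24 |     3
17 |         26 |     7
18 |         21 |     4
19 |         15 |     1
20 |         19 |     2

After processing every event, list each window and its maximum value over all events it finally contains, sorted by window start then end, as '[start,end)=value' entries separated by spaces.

i=0 t=0 v=5: → [0,6); WM=-1
i=1 t=0 v=9: → [0,6); WM=-1
i=2 t=3 v=3: → [3,9),[2,8),[1,7),[0,6); WM=2
i=3 t=3 v=5: → [3,9),[2,8),[1,7),[0,6); WM=2
i=4 t=7 v=6: → [7,13),[6,12),[5,11),[4,10),[3,9),[2,8); WM=6; [0,6) fires=9
i=5 t=5 v=1: → [5,11),[4,10),[3,9),[2,8),[1,7),[0,6); WM=6
i=6 t=8 v=2: → [8,14),[7,13),[6,12),[5,11),[4,10),[3,9); WM=7; [1,7) fires=5
i=7 t=5 v=1: DROP (t<7-1); WM=7
i=8 t=10 v=5: → [10,16),[9,15),[8,14),[7,13),[6,12),[5,11); WM=9; [2,8) fires=6 [3,9) fires=6
i=9 t=6 v=6: DROP (t<9-1); WM=9
i=10 t=8 v=3: → [8,14),[7,13),[6,12),[5,11),[4,10),[3,9); WM=9
i=11 t=13 v=5: → [13,19),[12,18),[11,17),[10,16),[9,15),[8,14); WM=12; [4,10) fires=6 [5,11) fires=6 [6,12) fires=6
i=12 t=18 v=4: → [18,24),[17,23),[16,22),[15,21),[14,20),[13,19); WM=17; [7,13) fires=6 [8,14) fires=5 [9,15) fires=5 [10,16) fires=5 [11,17) fires=5
i=13 t=19 v=2: → [19,25),[18,24),[17,23),[16,22),[15,21),[14,20); WM=18; [12,18) fires=5
i=14 t=25 v=3: → [25,31),[24,30),[23,29),[22,28),[21,27),[20,26); WM=24; [13,19) fires=5 [14,20) fires=4 [15,21) fires=4 [16,22) fires=4 [17,23) fires=4 [18,24) fires=4
i=15 t=10 v=8: DROP (t<24-1); WM=24
i=16 t=24 v=3: → [24,30),[23,29),[22,28),[21,27),[20,26),[19,25); WM=24
i=17 t=26 v=7: → [26,32),[25,31),[24,30),[23,29),[22,28),[21,27); WM=25; [19,25) fires=3
i=18 t=21 v=4: DROP (t<25-1); WM=25
i=19 t=15 v=1: DROP (t<25-1); WM=25
i=20 t=19 v=2: DROP (t<25-1); WM=25

[0,6)=9 [1,7)=5 [2,8)=6 [3,9)=6 [4,10)=6 [5,11)=6 [6,12)=6 [7,13)=6 [8,14)=5 [9,15)=5 [10,16)=5 [11,17)=5 [12,18)=5 [13,19)=5 [14,20)=4 [15,21)=4 [16,22)=4 [17,23)=4 [18,24)=4 [19,25)=3 [20,26)=3 [21,27)=7 [22,28)=7 [23,29)=7 [24,30)=7 [25,31)=7 [26,32)=7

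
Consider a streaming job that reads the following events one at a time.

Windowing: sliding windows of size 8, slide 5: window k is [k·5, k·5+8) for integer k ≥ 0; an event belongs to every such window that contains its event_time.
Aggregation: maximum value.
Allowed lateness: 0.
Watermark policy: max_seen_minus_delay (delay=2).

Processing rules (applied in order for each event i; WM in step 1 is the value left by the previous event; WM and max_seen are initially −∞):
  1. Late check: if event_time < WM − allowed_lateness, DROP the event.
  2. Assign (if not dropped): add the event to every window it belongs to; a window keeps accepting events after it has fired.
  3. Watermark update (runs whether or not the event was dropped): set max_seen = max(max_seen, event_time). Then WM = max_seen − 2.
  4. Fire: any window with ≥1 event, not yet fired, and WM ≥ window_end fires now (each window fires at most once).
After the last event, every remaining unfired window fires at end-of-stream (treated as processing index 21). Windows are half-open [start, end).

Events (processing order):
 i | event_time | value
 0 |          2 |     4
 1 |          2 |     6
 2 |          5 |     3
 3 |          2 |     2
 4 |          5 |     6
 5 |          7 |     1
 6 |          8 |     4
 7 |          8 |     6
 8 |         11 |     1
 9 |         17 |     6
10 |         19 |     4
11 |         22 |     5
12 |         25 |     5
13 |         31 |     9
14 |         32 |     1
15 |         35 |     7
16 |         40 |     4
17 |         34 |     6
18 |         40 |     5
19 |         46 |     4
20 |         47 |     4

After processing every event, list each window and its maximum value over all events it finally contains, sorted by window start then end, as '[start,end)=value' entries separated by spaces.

i=0 t=2 v=4: → [0,8); WM=0
i=1 t=2 v=6: → [0,8); WM=0
i=2 t=5 v=3: → [5,13),[0,8); WM=3
i=3 t=2 v=2: DROP (t<3-0); WM=3
i=4 t=5 v=6: → [5,13),[0,8); WM=3
i=5 t=7 v=1: → [5,13),[0,8); WM=5
i=6 t=8 v=4: → [5,13); WM=6
i=7 t=8 v=6: → [5,13); WM=6
i=8 t=11 v=1: → [10,18),[5,13); WM=9; [0,8) fires=6
i=9 t=17 v=6: → [15,23),[10,18); WM=15; [5,13) fires=6
i=10 t=19 v=4: → [15,23); WM=17
i=11 t=22 v=5: → [20,28),[15,23); WM=20; [10,18) fires=6
i=12 t=25 v=5: → [25,33),[20,28); WM=23; [15,23) fires=6
i=13 t=31 v=9: → [30,38),[25,33); WM=29; [20,28) fires=5
i=14 t=32 v=1: → [30,38),[25,33); WM=30
i=15 t=35 v=7: → [35,43),[30,38); WM=33; [25,33) fires=9
i=16 t=40 v=4: → [40,48),[35,43); WM=38; [30,38) fires=9
i=17 t=34 v=6: DROP (t<38-0); WM=38
i=18 t=40 v=5: → [40,48),[35,43); WM=38
i=19 t=46 v=4: → [45,53),[40,48); WM=44; [35,43) fires=7
i=20 t=47 v=4: → [45,53),[40,48); WM=45

[0,8)=6 [5,13)=6 [10,18)=6 [15,23)=6 [20,28)=5 [25,33)=9 [30,38)=9 [35,43)=7 [40,48)=5 [45,53)=4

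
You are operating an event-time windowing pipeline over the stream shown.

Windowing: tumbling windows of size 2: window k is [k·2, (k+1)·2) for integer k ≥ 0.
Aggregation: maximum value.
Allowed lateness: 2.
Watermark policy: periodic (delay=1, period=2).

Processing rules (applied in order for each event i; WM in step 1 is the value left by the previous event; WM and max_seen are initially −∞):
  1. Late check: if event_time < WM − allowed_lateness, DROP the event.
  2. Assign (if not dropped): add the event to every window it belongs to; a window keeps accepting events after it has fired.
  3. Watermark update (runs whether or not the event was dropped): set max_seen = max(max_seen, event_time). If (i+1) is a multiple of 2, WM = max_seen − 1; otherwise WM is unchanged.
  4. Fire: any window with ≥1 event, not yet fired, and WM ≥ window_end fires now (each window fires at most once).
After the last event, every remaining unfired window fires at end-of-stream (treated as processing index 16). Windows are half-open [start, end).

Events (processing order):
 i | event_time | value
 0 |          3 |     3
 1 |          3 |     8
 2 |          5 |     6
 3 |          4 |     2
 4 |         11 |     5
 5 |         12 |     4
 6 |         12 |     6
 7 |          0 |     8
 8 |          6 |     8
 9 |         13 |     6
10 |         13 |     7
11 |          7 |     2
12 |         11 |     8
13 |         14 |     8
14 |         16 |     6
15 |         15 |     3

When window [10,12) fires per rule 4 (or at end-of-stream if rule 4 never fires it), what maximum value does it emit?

i=0 t=3 v=3: → [2,4); WM=−∞
i=1 t=3 v=8: → [2,4); WM=2
i=2 t=5 v=6: → [4,6); WM=2
i=3 t=4 v=2: → [4,6); WM=4; [2,4) fires=8
i=4 t=11 v=5: → [10,12); WM=4
i=5 t=12 v=4: → [12,14); WM=11; [4,6) fires=6
i=6 t=12 v=6: → [12,14); WM=11
i=7 t=0 v=8: DROP (t<11-2); WM=11
i=8 t=6 v=8: DROP (t<11-2); WM=11
i=9 t=13 v=6: → [12,14); WM=12; [10,12) fires=5
i=10 t=13 v=7: → [12,14); WM=12
i=11 t=7 v=2: DROP (t<12-2); WM=12
i=12 t=11 v=8: → [10,12); WM=12
i=13 t=14 v=8: → [14,16); WM=13
i=14 t=16 v=6: → [16,18); WM=13
i=15 t=15 v=3: → [14,16); WM=15; [12,14) fires=7

5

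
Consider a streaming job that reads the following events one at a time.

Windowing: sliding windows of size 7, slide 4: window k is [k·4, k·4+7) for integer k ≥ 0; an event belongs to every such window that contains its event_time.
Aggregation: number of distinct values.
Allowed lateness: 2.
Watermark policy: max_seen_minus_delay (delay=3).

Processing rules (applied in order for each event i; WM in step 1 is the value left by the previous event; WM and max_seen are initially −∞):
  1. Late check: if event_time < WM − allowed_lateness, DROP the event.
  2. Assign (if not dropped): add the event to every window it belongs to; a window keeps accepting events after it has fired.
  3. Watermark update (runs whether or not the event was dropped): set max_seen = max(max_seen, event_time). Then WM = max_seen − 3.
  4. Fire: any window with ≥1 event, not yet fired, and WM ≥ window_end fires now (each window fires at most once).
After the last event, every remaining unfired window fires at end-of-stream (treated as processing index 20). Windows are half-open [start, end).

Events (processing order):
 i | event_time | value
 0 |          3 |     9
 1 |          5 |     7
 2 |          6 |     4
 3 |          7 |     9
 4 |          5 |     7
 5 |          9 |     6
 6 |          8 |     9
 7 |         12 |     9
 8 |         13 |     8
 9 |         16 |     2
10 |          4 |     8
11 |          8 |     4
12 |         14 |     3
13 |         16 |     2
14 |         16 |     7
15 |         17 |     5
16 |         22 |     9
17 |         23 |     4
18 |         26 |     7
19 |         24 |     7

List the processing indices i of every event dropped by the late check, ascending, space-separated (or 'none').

i=0 t=3 v=9: → [0,7); WM=0
i=1 t=5 v=7: → [4,11),[0,7); WM=2
i=2 t=6 v=4: → [4,11),[0,7); WM=3
i=3 t=7 v=9: → [4,11); WM=4
i=4 t=5 v=7: → [4,11),[0,7); WM=4
i=5 t=9 v=6: → [8,15),[4,11); WM=6
i=6 t=8 v=9: → [8,15),[4,11); WM=6
i=7 t=12 v=9: → [12,19),[8,15); WM=9; [0,7) fires=3
i=8 t=13 v=8: → [12,19),[8,15); WM=10
i=9 t=16 v=2: → [16,23),[12,19); WM=13; [4,11) fires=4
i=10 t=4 v=8: DROP (t<13-2); WM=13
i=11 t=8 v=4: DROP (t<13-2); WM=13
i=12 t=14 v=3: → [12,19),[8,15); WM=13
i=13 t=16 v=2: → [16,23),[12,19); WM=13
i=14 t=16 v=7: → [16,23),[12,19); WM=13
i=15 t=17 v=5: → [16,23),[12,19); WM=14
i=16 t=22 v=9: → [20,27),[16,23); WM=19; [8,15) fires=4 [12,19) fires=6
i=17 t=23 v=4: → [20,27); WM=20
i=18 t=26 v=7: → [24,31),[20,27); WM=23; [16,23) fires=4
i=19 t=24 v=7: → [24,31),[20,27); WM=23

10 11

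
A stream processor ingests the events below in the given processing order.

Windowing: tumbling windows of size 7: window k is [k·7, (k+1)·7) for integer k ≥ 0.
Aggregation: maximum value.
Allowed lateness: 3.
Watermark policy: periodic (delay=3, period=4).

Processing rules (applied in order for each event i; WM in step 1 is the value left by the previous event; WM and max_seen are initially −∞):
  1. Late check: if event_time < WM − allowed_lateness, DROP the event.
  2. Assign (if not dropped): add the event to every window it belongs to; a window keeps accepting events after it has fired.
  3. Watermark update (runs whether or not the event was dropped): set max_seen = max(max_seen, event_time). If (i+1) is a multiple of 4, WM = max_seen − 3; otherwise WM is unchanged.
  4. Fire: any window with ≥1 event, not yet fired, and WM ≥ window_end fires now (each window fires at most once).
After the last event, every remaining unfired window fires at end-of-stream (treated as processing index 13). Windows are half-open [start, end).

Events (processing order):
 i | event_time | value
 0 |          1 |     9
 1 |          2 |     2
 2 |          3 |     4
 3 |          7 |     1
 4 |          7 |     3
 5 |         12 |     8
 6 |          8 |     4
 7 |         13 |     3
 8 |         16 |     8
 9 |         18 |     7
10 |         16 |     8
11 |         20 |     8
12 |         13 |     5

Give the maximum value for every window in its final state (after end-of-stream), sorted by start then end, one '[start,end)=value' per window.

i=0 t=1 v=9: → [0,7); WM=−∞
i=1 t=2 v=2: → [0,7); WM=−∞
i=2 t=3 v=4: → [0,7); WM=−∞
i=3 t=7 v=1: → [7,14); WM=4
i=4 t=7 v=3: → [7,14); WM=4
i=5 t=12 v=8: → [7,14); WM=4
i=6 t=8 v=4: → [7,14); WM=4
i=7 t=13 v=3: → [7,14); WM=10; [0,7) fires=9
i=8 t=16 v=8: → [14,21); WM=10
i=9 t=18 v=7: → [14,21); WM=10
i=10 t=16 v=8: → [14,21); WM=10
i=11 t=20 v=8: → [14,21); WM=17; [7,14) fires=8
i=12 t=13 v=5: DROP (t<17-3); WM=17

[0,7)=9 [7,14)=8 [14,21)=8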